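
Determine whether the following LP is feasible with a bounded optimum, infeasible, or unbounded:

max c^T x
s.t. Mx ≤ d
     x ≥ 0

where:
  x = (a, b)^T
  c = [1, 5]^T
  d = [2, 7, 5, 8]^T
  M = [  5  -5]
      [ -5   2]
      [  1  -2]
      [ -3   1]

Unbounded (objective can increase without bound)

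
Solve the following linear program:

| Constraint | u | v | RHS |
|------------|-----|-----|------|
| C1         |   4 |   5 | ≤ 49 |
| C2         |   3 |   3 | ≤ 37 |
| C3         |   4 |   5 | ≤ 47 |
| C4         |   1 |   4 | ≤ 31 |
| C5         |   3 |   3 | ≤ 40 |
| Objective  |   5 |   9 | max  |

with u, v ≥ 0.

Evaluate the objective at each vertex of the feasible region:
  z(0, 0) = 0
  z(11.75, 0) = 58.75
  z(3, 7) = 78  ←
  z(0, 7.75) = 69.75
The maximum is at u = 3, v = 7.

u = 3, v = 7, z = 78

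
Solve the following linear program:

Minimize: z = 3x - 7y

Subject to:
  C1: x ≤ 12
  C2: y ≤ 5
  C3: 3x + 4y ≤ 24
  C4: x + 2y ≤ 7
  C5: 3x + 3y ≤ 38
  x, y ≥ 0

Evaluate the objective at each vertex of the feasible region:
  z(0, 0) = 0
  z(7, 0) = 21
  z(0, 3.5) = -24.5  ←
The minimum is at x = 0, y = 3.5.

x = 0, y = 3.5, z = -24.5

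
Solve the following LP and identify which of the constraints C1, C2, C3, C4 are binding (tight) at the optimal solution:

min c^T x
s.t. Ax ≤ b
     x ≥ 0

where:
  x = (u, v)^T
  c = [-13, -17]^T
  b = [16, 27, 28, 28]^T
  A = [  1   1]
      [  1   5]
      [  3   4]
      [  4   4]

At u = 2, v = 5, compute slack b - a·x for each constraint:
  C1: 16 − 7 = 9  (slack)
  C2: 27 − 27 = 0  (binding)
  C3: 28 − 26 = 2  (slack)
  C4: 28 − 28 = 0  (binding)

Optimal: u = 2, v = 5
Binding: C2, C4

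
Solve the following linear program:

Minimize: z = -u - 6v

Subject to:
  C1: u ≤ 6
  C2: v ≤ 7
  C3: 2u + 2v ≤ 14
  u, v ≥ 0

Evaluate the objective at each vertex of the feasible region:
  z(0, 0) = 0
  z(6, 0) = -6
  z(6, 1) = -12
  z(0, 7) = -42  ←
The minimum is at u = 0, v = 7.

u = 0, v = 7, z = -42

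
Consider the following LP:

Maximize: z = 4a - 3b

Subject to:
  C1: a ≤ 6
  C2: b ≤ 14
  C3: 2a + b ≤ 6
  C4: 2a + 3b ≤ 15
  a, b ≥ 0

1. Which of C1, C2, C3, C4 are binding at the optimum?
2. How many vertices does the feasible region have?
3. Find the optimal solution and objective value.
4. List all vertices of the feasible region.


1. C3
2. 4
3. a = 3, b = 0, z = 12
4. (0, 0), (3, 0), (0.75, 4.5), (0, 5)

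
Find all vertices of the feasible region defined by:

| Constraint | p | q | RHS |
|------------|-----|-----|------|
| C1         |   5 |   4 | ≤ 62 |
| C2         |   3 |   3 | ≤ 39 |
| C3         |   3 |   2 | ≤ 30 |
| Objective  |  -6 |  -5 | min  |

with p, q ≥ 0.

(0, 0), (10, 0), (4, 9), (0, 13)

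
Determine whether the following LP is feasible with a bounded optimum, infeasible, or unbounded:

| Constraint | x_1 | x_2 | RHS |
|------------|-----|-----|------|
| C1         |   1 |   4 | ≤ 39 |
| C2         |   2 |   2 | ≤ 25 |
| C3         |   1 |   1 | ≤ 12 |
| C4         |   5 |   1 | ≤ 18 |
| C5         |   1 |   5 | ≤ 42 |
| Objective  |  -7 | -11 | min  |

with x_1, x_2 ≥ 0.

Feasible with a bounded optimal solution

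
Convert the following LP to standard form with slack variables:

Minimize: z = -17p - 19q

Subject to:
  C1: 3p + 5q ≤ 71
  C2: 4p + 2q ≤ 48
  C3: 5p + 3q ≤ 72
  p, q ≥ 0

min z = -17p - 19q

s.t.
  3p + 5q + s1 = 71
  4p + 2q + s2 = 48
  5p + 3q + s3 = 72
  p, q, s1, s2, s3 ≥ 0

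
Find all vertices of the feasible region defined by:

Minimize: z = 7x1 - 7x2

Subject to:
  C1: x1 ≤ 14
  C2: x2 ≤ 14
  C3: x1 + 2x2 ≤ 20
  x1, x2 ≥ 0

(0, 0), (14, 0), (14, 3), (0, 10)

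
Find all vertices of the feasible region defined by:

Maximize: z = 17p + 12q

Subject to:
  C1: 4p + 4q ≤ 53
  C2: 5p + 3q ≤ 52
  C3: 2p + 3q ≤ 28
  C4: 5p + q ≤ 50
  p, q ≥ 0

(0, 0), (10, 0), (9.8, 1), (8, 4), (0, 9.333)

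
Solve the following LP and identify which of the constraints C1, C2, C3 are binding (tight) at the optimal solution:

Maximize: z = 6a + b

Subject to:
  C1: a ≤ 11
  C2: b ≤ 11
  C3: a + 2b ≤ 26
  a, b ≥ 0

At a = 11, b = 7.5, compute slack b - a·x for each constraint:
  C1: 11 − 11 = 0  (binding)
  C2: 11 − 7.5 = 3.5  (slack)
  C3: 26 − 26 = 0  (binding)

Optimal: a = 11, b = 7.5
Binding: C1, C3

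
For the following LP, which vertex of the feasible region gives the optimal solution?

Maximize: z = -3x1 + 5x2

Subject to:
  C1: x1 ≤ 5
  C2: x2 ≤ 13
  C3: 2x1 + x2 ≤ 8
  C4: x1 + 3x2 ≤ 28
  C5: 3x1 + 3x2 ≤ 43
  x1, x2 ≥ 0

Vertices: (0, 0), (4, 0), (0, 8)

Evaluate the objective at each vertex of the feasible region:
  z(0, 0) = 0
  z(4, 0) = -12
  z(0, 8) = 40  ←
The maximum is at x1 = 0, x2 = 8.

(0, 8)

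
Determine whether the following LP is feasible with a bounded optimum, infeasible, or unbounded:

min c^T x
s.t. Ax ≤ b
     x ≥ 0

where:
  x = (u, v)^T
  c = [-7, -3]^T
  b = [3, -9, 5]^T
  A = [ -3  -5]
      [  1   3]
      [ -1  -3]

Infeasible (no feasible solution exists)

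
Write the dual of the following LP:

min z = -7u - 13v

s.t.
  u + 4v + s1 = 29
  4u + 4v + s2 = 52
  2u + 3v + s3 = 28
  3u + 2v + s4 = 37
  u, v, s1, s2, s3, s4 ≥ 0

Primal min cᵀx s.t. Ax ≤ b, x ≥ 0  →  Dual max −bᵀy s.t. Aᵀy ≥ −c, y ≥ 0.

Maximize: z = -29y1 - 52y2 - 28y3 - 37y4

Subject to:
  y1 + 4y2 + 2y3 + 3y4 ≥ 7
  4y1 + 4y2 + 3y3 + 2y4 ≥ 13
  y1, y2, y3, y4 ≥ 0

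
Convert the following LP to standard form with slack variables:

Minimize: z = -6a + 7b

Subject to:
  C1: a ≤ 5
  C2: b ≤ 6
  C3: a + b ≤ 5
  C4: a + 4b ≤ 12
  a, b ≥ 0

min z = -6a + 7b

s.t.
  a + s1 = 5
  b + s2 = 6
  a + b + s3 = 5
  a + 4b + s4 = 12
  a, b, s1, s2, s3, s4 ≥ 0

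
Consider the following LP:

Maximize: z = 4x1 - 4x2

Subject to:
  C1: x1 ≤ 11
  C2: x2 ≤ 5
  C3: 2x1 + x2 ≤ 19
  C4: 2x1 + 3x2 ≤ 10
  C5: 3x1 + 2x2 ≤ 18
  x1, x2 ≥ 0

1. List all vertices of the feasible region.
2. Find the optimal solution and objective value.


1. (0, 0), (5, 0), (0, 3.333)
2. x1 = 5, x2 = 0, z = 20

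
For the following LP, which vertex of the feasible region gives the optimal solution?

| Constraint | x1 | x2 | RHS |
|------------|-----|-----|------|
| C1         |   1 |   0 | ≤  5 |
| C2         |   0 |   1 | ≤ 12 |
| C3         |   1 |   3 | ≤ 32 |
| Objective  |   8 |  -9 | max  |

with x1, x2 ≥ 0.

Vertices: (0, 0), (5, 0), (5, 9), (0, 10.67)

Evaluate the objective at each vertex of the feasible region:
  z(0, 0) = 0
  z(5, 0) = 40  ←
  z(5, 9) = -41
  z(0, 10.67) = -96
The maximum is at x1 = 5, x2 = 0.

(5, 0)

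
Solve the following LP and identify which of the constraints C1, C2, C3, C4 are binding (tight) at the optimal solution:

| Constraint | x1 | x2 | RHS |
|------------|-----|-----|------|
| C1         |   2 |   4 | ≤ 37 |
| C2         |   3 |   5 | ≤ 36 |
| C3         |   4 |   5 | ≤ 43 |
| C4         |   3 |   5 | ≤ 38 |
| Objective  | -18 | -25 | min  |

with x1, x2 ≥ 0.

At x1 = 7, x2 = 3, compute slack b - a·x for each constraint:
  C1: 37 − 26 = 11  (slack)
  C2: 36 − 36 = 0  (binding)
  C3: 43 − 43 = 0  (binding)
  C4: 38 − 36 = 2  (slack)

Optimal: x1 = 7, x2 = 3
Binding: C2, C3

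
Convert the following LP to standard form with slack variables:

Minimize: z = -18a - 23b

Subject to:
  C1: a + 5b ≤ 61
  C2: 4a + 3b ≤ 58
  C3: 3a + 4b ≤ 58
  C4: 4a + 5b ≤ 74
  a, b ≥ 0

min z = -18a - 23b

s.t.
  a + 5b + s1 = 61
  4a + 3b + s2 = 58
  3a + 4b + s3 = 58
  4a + 5b + s4 = 74
  a, b, s1, s2, s3, s4 ≥ 0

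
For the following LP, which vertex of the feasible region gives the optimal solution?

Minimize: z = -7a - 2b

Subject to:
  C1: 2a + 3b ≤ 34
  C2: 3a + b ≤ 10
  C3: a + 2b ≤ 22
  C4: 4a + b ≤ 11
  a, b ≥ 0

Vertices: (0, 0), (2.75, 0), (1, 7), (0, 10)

Evaluate the objective at each vertex of the feasible region:
  z(0, 0) = 0
  z(2.75, 0) = -19.25
  z(1, 7) = -21  ←
  z(0, 10) = -20
The minimum is at a = 1, b = 7.

(1, 7)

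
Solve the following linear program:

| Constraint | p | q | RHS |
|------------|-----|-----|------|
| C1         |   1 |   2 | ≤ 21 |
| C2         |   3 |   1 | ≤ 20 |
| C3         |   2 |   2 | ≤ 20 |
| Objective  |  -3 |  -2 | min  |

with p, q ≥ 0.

Evaluate the objective at each vertex of the feasible region:
  z(0, 0) = 0
  z(6.667, 0) = -20
  z(5, 5) = -25  ←
  z(0, 10) = -20
The minimum is at p = 5, q = 5.

p = 5, q = 5, z = -25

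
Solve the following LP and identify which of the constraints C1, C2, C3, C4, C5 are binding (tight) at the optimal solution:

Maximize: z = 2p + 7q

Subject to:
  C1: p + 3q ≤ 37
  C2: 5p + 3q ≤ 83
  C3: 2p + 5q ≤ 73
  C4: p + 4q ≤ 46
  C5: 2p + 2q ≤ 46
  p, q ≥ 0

At p = 10, q = 9, compute slack b - a·x for each constraint:
  C1: 37 − 37 = 0  (binding)
  C2: 83 − 77 = 6  (slack)
  C3: 73 − 65 = 8  (slack)
  C4: 46 − 46 = 0  (binding)
  C5: 46 − 38 = 8  (slack)

Optimal: p = 10, q = 9
Binding: C1, C4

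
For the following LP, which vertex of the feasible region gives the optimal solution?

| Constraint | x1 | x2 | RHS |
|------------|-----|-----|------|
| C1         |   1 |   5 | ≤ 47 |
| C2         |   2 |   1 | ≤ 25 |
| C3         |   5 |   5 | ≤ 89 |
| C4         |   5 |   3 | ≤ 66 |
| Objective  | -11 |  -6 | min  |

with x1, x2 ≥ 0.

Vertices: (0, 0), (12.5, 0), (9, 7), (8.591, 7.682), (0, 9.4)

Evaluate the objective at each vertex of the feasible region:
  z(0, 0) = 0
  z(12.5, 0) = -137.5
  z(9, 7) = -141  ←
  z(8.591, 7.682) = -140.6
  z(0, 9.4) = -56.4
The minimum is at x1 = 9, x2 = 7.

(9, 7)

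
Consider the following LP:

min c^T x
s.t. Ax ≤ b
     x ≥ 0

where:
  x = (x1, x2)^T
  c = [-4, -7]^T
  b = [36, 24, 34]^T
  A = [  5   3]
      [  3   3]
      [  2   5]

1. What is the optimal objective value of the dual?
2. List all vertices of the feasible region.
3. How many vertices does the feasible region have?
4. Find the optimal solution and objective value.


1. -50
2. (0, 0), (7.2, 0), (6, 2), (2, 6), (0, 6.8)
3. 5
4. x1 = 2, x2 = 6, z = -50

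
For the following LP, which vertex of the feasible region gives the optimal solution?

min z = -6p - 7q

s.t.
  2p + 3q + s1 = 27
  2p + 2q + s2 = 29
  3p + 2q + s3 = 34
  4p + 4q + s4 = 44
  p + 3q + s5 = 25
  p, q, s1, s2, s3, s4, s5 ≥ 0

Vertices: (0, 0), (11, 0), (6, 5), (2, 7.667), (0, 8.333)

Evaluate the objective at each vertex of the feasible region:
  z(0, 0) = 0
  z(11, 0) = -66
  z(6, 5) = -71  ←
  z(2, 7.667) = -65.67
  z(0, 8.333) = -58.33
The minimum is at p = 6, q = 5.

(6, 5)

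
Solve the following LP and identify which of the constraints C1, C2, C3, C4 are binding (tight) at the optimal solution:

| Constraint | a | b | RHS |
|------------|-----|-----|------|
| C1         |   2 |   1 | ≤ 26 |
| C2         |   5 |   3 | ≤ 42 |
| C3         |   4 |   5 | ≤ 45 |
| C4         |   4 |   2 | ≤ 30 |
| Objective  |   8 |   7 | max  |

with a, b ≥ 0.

At a = 5, b = 5, compute slack b - a·x for each constraint:
  C1: 26 − 15 = 11  (slack)
  C2: 42 − 40 = 2  (slack)
  C3: 45 − 45 = 0  (binding)
  C4: 30 − 30 = 0  (binding)

Optimal: a = 5, b = 5
Binding: C3, C4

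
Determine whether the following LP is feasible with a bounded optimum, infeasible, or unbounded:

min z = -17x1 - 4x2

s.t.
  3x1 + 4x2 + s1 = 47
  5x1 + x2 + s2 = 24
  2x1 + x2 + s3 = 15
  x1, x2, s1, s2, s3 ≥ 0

Feasible with a bounded optimal solution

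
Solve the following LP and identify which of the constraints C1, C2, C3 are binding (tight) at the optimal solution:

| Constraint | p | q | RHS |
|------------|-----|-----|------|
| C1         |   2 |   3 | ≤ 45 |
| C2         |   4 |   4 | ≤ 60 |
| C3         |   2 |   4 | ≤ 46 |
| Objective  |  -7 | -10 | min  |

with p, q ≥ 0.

At p = 7, q = 8, compute slack b - a·x for each constraint:
  C1: 45 − 38 = 7  (slack)
  C2: 60 − 60 = 0  (binding)
  C3: 46 − 46 = 0  (binding)

Optimal: p = 7, q = 8
Binding: C2, C3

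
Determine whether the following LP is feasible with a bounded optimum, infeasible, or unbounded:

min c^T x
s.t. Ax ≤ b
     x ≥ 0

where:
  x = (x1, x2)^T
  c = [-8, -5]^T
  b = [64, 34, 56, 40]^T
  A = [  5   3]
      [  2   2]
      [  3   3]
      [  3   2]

Feasible with a bounded optimal solution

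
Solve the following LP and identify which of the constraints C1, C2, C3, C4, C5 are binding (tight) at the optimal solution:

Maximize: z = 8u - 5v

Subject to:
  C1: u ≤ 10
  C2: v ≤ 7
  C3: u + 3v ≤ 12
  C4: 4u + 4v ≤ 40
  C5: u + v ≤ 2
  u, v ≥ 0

At u = 2, v = 0, compute slack b - a·x for each constraint:
  C1: 10 − 2 = 8  (slack)
  C2: 7 − 0 = 7  (slack)
  C3: 12 − 2 = 10  (slack)
  C4: 40 − 8 = 32  (slack)
  C5: 2 − 2 = 0  (binding)

Optimal: u = 2, v = 0
Binding: C5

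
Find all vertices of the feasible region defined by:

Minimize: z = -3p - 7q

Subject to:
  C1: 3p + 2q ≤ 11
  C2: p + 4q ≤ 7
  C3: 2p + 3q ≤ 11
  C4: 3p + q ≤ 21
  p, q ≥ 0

(0, 0), (3.667, 0), (3, 1), (0, 1.75)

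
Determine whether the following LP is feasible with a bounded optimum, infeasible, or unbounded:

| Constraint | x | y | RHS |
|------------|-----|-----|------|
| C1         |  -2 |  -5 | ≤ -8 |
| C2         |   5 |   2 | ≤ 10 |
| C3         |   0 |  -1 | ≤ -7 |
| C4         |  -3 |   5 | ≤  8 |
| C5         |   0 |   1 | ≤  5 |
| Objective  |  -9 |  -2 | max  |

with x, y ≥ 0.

Infeasible (no feasible solution exists)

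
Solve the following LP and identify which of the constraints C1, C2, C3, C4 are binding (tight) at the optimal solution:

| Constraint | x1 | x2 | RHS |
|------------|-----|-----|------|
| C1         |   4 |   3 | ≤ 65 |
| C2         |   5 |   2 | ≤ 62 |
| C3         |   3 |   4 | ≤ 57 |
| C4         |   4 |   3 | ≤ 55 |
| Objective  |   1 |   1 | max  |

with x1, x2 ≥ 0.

At x1 = 7, x2 = 9, compute slack b - a·x for each constraint:
  C1: 65 − 55 = 10  (slack)
  C2: 62 − 53 = 9  (slack)
  C3: 57 − 57 = 0  (binding)
  C4: 55 − 55 = 0  (binding)

Optimal: x1 = 7, x2 = 9
Binding: C3, C4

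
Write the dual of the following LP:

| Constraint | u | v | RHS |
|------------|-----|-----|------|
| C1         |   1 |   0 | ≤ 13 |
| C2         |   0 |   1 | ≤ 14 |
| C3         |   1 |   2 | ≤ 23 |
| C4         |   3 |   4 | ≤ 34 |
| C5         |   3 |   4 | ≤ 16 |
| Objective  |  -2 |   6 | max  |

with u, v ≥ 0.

Primal max cᵀx s.t. Ax ≤ b, x ≥ 0  →  Dual min bᵀy s.t. Aᵀy ≥ c, y ≥ 0.

Minimize: z = 13y1 + 14y2 + 23y3 + 34y4 + 16y5

Subject to:
  y1 + y3 + 3y4 + 3y5 ≥ -2
  y2 + 2y3 + 4y4 + 4y5 ≥ 6
  y1, y2, y3, y4, y5 ≥ 0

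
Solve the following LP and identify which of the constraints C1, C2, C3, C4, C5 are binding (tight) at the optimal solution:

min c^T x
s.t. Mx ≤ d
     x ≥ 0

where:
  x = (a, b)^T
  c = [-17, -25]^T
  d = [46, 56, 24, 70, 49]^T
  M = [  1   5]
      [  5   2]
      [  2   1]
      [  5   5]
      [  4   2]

At a = 6, b = 8, compute slack b - a·x for each constraint:
  C1: 46 − 46 = 0  (binding)
  C2: 56 − 46 = 10  (slack)
  C3: 24 − 20 = 4  (slack)
  C4: 70 − 70 = 0  (binding)
  C5: 49 − 40 = 9  (slack)

Optimal: a = 6, b = 8
Binding: C1, C4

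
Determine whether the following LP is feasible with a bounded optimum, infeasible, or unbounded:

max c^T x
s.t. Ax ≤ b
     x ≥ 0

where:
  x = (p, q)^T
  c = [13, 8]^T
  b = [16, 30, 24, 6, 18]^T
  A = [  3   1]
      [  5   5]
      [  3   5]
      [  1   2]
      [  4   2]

Feasible with a bounded optimal solution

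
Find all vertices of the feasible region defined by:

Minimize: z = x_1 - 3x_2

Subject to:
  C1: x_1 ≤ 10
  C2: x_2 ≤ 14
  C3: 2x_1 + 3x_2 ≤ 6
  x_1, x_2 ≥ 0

(0, 0), (3, 0), (0, 2)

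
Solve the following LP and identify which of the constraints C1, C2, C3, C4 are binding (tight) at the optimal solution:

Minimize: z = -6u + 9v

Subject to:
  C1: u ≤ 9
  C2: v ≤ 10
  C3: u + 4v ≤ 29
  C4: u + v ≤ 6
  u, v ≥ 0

At u = 6, v = 0, compute slack b - a·x for each constraint:
  C1: 9 − 6 = 3  (slack)
  C2: 10 − 0 = 10  (slack)
  C3: 29 − 6 = 23  (slack)
  C4: 6 − 6 = 0  (binding)

Optimal: u = 6, v = 0
Binding: C4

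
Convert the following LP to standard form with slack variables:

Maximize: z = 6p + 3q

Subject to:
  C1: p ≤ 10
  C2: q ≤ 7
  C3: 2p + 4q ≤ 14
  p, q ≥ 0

max z = 6p + 3q

s.t.
  p + s1 = 10
  q + s2 = 7
  2p + 4q + s3 = 14
  p, q, s1, s2, s3 ≥ 0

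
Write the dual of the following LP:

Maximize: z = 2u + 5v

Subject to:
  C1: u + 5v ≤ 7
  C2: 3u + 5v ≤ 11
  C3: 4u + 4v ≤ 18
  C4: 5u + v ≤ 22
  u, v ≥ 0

Primal max cᵀx s.t. Ax ≤ b, x ≥ 0  →  Dual min bᵀy s.t. Aᵀy ≥ c, y ≥ 0.

Minimize: z = 7y1 + 11y2 + 18y3 + 22y4

Subject to:
  y1 + 3y2 + 4y3 + 5y4 ≥ 2
  5y1 + 5y2 + 4y3 + y4 ≥ 5
  y1, y2, y3, y4 ≥ 0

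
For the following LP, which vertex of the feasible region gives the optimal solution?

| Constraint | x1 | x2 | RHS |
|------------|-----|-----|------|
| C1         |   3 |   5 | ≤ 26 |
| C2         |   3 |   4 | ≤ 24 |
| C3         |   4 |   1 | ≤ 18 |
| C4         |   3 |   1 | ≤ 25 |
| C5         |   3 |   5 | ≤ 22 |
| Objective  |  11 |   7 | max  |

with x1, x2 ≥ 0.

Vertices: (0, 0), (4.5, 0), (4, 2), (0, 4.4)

Evaluate the objective at each vertex of the feasible region:
  z(0, 0) = 0
  z(4.5, 0) = 49.5
  z(4, 2) = 58  ←
  z(0, 4.4) = 30.8
The maximum is at x1 = 4, x2 = 2.

(4, 2)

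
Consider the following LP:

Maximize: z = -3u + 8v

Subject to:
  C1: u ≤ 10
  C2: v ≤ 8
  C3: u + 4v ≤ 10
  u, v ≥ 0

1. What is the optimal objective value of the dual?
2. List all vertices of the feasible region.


1. 20
2. (0, 0), (10, 0), (0, 2.5)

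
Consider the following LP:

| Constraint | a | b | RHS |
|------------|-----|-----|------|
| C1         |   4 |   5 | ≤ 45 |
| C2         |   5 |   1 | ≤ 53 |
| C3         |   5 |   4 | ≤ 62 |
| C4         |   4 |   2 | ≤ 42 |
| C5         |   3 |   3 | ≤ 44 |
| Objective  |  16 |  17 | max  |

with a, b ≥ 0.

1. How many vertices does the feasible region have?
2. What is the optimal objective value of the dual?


1. 4
2. 177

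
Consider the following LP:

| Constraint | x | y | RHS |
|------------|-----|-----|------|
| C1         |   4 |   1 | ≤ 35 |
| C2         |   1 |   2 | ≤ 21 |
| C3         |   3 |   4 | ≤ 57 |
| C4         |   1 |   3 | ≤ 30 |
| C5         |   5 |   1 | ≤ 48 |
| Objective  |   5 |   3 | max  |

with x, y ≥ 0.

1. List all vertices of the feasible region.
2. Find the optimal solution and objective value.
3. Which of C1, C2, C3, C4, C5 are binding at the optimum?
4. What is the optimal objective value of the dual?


1. (0, 0), (8.75, 0), (7, 7), (3, 9), (0, 10)
2. x = 7, y = 7, z = 56
3. C1, C2
4. 56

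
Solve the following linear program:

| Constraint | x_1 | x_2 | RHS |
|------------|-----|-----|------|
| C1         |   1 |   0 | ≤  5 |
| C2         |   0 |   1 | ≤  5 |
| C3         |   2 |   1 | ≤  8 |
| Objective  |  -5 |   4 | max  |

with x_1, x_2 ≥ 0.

Evaluate the objective at each vertex of the feasible region:
  z(0, 0) = 0
  z(4, 0) = -20
  z(1.5, 5) = 12.5
  z(0, 5) = 20  ←
The maximum is at x_1 = 0, x_2 = 5.

x_1 = 0, x_2 = 5, z = 20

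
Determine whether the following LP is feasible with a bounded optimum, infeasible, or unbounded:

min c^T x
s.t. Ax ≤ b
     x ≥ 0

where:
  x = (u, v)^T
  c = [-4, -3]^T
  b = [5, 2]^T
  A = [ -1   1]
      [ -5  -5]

Unbounded (objective can decrease without bound)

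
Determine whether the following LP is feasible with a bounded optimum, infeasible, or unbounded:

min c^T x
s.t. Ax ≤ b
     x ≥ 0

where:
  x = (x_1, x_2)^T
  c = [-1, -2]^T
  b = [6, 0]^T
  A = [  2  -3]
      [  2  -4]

Unbounded (objective can decrease without bound)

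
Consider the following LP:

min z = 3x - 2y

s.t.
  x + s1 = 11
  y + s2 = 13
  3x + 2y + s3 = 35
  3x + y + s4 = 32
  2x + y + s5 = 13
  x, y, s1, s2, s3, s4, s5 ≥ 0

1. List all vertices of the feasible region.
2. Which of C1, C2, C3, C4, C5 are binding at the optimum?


1. (0, 0), (6.5, 0), (0, 13)
2. C2, C5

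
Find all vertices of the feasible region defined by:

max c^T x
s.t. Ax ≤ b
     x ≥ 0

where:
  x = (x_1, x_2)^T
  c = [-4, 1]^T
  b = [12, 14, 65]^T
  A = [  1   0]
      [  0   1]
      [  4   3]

(0, 0), (12, 0), (12, 5.667), (5.75, 14), (0, 14)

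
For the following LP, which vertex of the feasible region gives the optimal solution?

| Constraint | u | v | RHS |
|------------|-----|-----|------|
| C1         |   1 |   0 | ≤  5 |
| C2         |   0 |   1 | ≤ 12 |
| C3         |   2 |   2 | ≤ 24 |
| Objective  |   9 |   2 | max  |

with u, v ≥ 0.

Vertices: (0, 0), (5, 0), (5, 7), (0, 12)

Evaluate the objective at each vertex of the feasible region:
  z(0, 0) = 0
  z(5, 0) = 45
  z(5, 7) = 59  ←
  z(0, 12) = 24
The maximum is at u = 5, v = 7.

(5, 7)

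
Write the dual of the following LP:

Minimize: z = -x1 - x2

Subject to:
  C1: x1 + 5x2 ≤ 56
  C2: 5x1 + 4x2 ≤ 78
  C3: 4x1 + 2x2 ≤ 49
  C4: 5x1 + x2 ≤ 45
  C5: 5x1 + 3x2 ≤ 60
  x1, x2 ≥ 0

Primal min cᵀx s.t. Ax ≤ b, x ≥ 0  →  Dual max −bᵀy s.t. Aᵀy ≥ −c, y ≥ 0.

Maximize: z = -56y1 - 78y2 - 49y3 - 45y4 - 60y5

Subject to:
  y1 + 5y2 + 4y3 + 5y4 + 5y5 ≥ 1
  5y1 + 4y2 + 2y3 + y4 + 3y5 ≥ 1
  y1, y2, y3, y4, y5 ≥ 0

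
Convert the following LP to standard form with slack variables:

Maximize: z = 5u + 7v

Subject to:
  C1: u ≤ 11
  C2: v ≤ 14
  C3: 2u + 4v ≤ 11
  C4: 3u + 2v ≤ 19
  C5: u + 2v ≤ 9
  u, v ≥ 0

max z = 5u + 7v

s.t.
  u + s1 = 11
  v + s2 = 14
  2u + 4v + s3 = 11
  3u + 2v + s4 = 19
  u + 2v + s5 = 9
  u, v, s1, s2, s3, s4, s5 ≥ 0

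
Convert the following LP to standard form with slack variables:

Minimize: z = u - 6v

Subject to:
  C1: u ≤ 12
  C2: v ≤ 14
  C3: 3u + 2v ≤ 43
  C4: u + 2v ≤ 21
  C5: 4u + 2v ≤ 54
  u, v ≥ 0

min z = u - 6v

s.t.
  u + s1 = 12
  v + s2 = 14
  3u + 2v + s3 = 43
  u + 2v + s4 = 21
  4u + 2v + s5 = 54
  u, v, s1, s2, s3, s4, s5 ≥ 0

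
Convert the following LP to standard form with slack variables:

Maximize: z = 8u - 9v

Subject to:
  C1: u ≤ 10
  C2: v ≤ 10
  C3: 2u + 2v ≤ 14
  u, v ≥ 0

max z = 8u - 9v

s.t.
  u + s1 = 10
  v + s2 = 10
  2u + 2v + s3 = 14
  u, v, s1, s2, s3 ≥ 0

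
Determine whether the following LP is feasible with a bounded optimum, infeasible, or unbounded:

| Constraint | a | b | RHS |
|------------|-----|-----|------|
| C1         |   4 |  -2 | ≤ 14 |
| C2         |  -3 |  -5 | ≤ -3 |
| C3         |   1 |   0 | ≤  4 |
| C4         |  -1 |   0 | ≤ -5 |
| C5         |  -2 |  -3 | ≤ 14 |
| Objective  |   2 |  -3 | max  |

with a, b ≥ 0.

Infeasible (no feasible solution exists)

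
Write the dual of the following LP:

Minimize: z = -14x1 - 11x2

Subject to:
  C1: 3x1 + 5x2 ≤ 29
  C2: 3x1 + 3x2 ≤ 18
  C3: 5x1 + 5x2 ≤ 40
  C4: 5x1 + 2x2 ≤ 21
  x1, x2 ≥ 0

Primal min cᵀx s.t. Ax ≤ b, x ≥ 0  →  Dual max −bᵀy s.t. Aᵀy ≥ −c, y ≥ 0.

Maximize: z = -29y1 - 18y2 - 40y3 - 21y4

Subject to:
  3y1 + 3y2 + 5y3 + 5y4 ≥ 14
  5y1 + 3y2 + 5y3 + 2y4 ≥ 11
  y1, y2, y3, y4 ≥ 0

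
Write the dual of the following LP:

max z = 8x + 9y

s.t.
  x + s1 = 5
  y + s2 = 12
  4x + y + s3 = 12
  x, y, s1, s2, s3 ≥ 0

Primal max cᵀx s.t. Ax ≤ b, x ≥ 0  →  Dual min bᵀy s.t. Aᵀy ≥ c, y ≥ 0.

Minimize: z = 5y1 + 12y2 + 12y3

Subject to:
  y1 + 4y3 ≥ 8
  y2 + y3 ≥ 9
  y1, y2, y3 ≥ 0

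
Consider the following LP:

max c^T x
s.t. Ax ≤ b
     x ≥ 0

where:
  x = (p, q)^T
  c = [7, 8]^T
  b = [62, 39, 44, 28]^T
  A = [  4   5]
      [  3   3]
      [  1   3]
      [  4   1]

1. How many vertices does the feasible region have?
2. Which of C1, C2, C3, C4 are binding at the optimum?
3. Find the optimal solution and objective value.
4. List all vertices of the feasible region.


1. 5
2. C1, C2
3. p = 3, q = 10, z = 101
4. (0, 0), (7, 0), (5, 8), (3, 10), (0, 12.4)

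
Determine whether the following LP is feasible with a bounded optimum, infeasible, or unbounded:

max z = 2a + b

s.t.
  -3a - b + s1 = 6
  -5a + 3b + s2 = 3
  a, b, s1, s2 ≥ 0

Unbounded (objective can increase without bound)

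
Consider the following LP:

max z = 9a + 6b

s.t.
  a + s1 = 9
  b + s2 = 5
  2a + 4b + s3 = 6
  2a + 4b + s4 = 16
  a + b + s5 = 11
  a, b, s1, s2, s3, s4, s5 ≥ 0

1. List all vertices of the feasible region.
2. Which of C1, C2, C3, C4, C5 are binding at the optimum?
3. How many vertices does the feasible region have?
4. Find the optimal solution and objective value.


1. (0, 0), (3, 0), (0, 1.5)
2. C3
3. 3
4. a = 3, b = 0, z = 27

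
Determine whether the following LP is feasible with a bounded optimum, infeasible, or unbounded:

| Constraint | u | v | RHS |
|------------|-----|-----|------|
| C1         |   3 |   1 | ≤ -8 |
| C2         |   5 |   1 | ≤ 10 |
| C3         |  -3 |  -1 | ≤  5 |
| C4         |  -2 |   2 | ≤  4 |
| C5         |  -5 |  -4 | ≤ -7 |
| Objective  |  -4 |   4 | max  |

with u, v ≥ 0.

Infeasible (no feasible solution exists)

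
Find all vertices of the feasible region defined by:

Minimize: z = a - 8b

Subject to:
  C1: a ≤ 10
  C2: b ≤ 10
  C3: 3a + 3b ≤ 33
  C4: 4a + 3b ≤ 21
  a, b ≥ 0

(0, 0), (5.25, 0), (0, 7)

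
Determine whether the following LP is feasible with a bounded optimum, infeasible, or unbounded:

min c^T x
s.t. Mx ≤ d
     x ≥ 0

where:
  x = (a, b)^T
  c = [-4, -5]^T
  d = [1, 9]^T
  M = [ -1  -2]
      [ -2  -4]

Unbounded (objective can decrease without bound)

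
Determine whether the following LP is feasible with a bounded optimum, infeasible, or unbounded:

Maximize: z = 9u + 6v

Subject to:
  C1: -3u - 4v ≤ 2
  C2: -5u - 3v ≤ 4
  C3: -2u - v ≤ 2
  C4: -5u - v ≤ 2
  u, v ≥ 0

Unbounded (objective can increase without bound)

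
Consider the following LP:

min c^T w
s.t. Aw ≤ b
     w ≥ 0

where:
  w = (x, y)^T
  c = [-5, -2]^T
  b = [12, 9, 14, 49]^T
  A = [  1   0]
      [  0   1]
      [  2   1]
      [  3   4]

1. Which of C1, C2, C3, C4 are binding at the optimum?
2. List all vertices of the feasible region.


1. C3
2. (0, 0), (7, 0), (2.5, 9), (0, 9)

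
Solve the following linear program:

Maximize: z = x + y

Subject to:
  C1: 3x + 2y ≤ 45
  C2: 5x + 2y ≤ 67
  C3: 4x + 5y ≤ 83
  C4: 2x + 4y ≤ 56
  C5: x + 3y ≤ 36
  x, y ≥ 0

Evaluate the objective at each vertex of the feasible region:
  z(0, 0) = 0
  z(13.4, 0) = 13.4
  z(11, 6) = 17
  z(9, 9) = 18  ←
  z(0, 12) = 12
The maximum is at x = 9, y = 9.

x = 9, y = 9, z = 18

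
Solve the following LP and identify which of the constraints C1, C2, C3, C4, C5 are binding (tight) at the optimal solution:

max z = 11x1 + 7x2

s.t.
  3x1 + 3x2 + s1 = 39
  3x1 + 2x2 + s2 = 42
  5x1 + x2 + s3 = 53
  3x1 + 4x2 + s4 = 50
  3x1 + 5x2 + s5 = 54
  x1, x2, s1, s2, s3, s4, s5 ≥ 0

At x1 = 10, x2 = 3, compute slack b - a·x for each constraint:
  C1: 39 − 39 = 0  (binding)
  C2: 42 − 36 = 6  (slack)
  C3: 53 − 53 = 0  (binding)
  C4: 50 − 42 = 8  (slack)
  C5: 54 − 45 = 9  (slack)

Optimal: x1 = 10, x2 = 3
Binding: C1, C3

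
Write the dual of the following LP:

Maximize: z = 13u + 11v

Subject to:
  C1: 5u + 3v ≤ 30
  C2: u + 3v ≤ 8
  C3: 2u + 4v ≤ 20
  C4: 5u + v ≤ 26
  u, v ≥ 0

Primal max cᵀx s.t. Ax ≤ b, x ≥ 0  →  Dual min bᵀy s.t. Aᵀy ≥ c, y ≥ 0.

Minimize: z = 30y1 + 8y2 + 20y3 + 26y4

Subject to:
  5y1 + y2 + 2y3 + 5y4 ≥ 13
  3y1 + 3y2 + 4y3 + y4 ≥ 11
  y1, y2, y3, y4 ≥ 0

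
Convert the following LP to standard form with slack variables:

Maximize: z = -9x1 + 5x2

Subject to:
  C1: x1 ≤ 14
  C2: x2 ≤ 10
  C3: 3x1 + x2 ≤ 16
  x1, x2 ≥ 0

max z = -9x1 + 5x2

s.t.
  x1 + s1 = 14
  x2 + s2 = 10
  3x1 + x2 + s3 = 16
  x1, x2, s1, s2, s3 ≥ 0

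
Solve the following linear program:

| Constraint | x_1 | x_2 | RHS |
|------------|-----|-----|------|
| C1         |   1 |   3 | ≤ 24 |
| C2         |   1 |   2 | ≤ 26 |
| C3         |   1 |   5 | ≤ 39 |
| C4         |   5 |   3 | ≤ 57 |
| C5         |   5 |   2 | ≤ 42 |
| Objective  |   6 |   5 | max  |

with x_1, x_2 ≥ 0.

Evaluate the objective at each vertex of the feasible region:
  z(0, 0) = 0
  z(8.4, 0) = 50.4
  z(6, 6) = 66  ←
  z(1.5, 7.5) = 46.5
  z(0, 7.8) = 39
The maximum is at x_1 = 6, x_2 = 6.

x_1 = 6, x_2 = 6, z = 66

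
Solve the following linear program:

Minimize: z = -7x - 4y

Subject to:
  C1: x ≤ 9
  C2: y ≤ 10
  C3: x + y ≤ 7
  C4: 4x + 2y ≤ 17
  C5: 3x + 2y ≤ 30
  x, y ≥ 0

Evaluate the objective at each vertex of the feasible region:
  z(0, 0) = 0
  z(4.25, 0) = -29.75
  z(1.5, 5.5) = -32.5  ←
  z(0, 7) = -28
The minimum is at x = 1.5, y = 5.5.

x = 1.5, y = 5.5, z = -32.5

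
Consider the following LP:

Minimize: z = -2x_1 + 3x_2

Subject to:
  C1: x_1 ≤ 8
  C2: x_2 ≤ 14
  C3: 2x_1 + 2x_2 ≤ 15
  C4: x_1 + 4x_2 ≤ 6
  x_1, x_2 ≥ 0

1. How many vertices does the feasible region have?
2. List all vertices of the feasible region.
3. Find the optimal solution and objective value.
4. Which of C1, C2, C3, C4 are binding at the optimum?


1. 3
2. (0, 0), (6, 0), (0, 1.5)
3. x_1 = 6, x_2 = 0, z = -12
4. C4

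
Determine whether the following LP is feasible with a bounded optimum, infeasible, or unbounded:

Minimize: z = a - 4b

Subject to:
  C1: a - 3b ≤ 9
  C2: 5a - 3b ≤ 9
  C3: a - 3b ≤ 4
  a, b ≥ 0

Unbounded (objective can decrease without bound)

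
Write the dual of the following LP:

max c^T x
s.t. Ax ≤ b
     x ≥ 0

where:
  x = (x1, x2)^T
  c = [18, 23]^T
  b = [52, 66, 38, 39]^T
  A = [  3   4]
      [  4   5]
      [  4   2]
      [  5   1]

Primal max cᵀx s.t. Ax ≤ b, x ≥ 0  →  Dual min bᵀy s.t. Aᵀy ≥ c, y ≥ 0.

Minimize: z = 52y1 + 66y2 + 38y3 + 39y4

Subject to:
  3y1 + 4y2 + 4y3 + 5y4 ≥ 18
  4y1 + 5y2 + 2y3 + y4 ≥ 23
  y1, y2, y3, y4 ≥ 0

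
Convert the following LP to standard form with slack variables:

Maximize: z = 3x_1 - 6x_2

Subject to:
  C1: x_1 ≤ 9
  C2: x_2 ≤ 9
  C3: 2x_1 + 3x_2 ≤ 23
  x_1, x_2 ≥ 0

max z = 3x_1 - 6x_2

s.t.
  x_1 + s1 = 9
  x_2 + s2 = 9
  2x_1 + 3x_2 + s3 = 23
  x_1, x_2, s1, s2, s3 ≥ 0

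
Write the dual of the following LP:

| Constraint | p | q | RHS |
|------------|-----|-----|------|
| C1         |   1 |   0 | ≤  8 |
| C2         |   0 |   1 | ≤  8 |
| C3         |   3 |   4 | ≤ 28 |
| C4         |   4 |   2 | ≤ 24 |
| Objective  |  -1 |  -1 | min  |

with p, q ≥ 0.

Primal min cᵀx s.t. Ax ≤ b, x ≥ 0  →  Dual max −bᵀy s.t. Aᵀy ≥ −c, y ≥ 0.

Maximize: z = -8y1 - 8y2 - 28y3 - 24y4

Subject to:
  y1 + 3y3 + 4y4 ≥ 1
  y2 + 4y3 + 2y4 ≥ 1
  y1, y2, y3, y4 ≥ 0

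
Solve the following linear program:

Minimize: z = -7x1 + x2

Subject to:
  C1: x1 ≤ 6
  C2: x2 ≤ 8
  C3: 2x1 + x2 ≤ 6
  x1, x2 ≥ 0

Evaluate the objective at each vertex of the feasible region:
  z(0, 0) = 0
  z(3, 0) = -21  ←
  z(0, 6) = 6
The minimum is at x1 = 3, x2 = 0.

x1 = 3, x2 = 0, z = -21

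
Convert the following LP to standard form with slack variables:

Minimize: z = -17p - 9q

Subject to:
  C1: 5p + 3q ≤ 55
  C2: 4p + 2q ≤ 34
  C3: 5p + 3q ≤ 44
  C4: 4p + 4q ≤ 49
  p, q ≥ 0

min z = -17p - 9q

s.t.
  5p + 3q + s1 = 55
  4p + 2q + s2 = 34
  5p + 3q + s3 = 44
  4p + 4q + s4 = 49
  p, q, s1, s2, s3, s4 ≥ 0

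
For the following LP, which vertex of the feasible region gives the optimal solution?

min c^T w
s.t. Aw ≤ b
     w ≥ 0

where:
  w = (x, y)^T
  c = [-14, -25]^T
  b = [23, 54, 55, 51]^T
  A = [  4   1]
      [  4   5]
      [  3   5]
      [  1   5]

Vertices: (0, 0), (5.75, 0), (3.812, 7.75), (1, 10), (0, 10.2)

Evaluate the objective at each vertex of the feasible region:
  z(0, 0) = 0
  z(5.75, 0) = -80.5
  z(3.812, 7.75) = -247.1
  z(1, 10) = -264  ←
  z(0, 10.2) = -255
The minimum is at x = 1, y = 10.

(1, 10)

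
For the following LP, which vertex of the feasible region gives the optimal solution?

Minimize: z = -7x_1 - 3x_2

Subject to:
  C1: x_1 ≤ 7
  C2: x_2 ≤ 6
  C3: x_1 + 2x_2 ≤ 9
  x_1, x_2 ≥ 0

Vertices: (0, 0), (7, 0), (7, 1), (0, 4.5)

Evaluate the objective at each vertex of the feasible region:
  z(0, 0) = 0
  z(7, 0) = -49
  z(7, 1) = -52  ←
  z(0, 4.5) = -13.5
The minimum is at x_1 = 7, x_2 = 1.

(7, 1)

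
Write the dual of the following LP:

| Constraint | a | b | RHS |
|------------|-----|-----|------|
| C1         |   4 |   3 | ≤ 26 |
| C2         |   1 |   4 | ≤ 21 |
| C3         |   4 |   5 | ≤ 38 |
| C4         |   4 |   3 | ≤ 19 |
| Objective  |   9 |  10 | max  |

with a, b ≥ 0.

Primal max cᵀx s.t. Ax ≤ b, x ≥ 0  →  Dual min bᵀy s.t. Aᵀy ≥ c, y ≥ 0.

Minimize: z = 26y1 + 21y2 + 38y3 + 19y4

Subject to:
  4y1 + y2 + 4y3 + 4y4 ≥ 9
  3y1 + 4y2 + 5y3 + 3y4 ≥ 10
  y1, y2, y3, y4 ≥ 0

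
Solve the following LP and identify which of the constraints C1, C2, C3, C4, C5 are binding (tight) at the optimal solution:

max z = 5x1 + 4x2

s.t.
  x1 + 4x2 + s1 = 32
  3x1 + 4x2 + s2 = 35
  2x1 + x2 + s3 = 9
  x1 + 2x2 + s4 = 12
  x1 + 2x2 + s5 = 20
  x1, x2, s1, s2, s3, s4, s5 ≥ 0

At x1 = 2, x2 = 5, compute slack b - a·x for each constraint:
  C1: 32 − 22 = 10  (slack)
  C2: 35 − 26 = 9  (slack)
  C3: 9 − 9 = 0  (binding)
  C4: 12 − 12 = 0  (binding)
  C5: 20 − 12 = 8  (slack)

Optimal: x1 = 2, x2 = 5
Binding: C3, C4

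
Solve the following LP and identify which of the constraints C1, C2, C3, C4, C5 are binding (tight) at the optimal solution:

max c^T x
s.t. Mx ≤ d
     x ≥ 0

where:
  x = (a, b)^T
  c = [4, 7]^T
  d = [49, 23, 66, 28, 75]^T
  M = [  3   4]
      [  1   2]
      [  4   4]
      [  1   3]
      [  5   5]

At a = 7, b = 7, compute slack b - a·x for each constraint:
  C1: 49 − 49 = 0  (binding)
  C2: 23 − 21 = 2  (slack)
  C3: 66 − 56 = 10  (slack)
  C4: 28 − 28 = 0  (binding)
  C5: 75 − 70 = 5  (slack)

Optimal: a = 7, b = 7
Binding: C1, C4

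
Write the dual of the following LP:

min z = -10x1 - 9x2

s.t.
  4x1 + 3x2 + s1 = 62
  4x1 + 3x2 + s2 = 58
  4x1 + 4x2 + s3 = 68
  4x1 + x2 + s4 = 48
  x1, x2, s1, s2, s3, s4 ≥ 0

Primal min cᵀx s.t. Ax ≤ b, x ≥ 0  →  Dual max −bᵀy s.t. Aᵀy ≥ −c, y ≥ 0.

Maximize: z = -62y1 - 58y2 - 68y3 - 48y4

Subject to:
  4y1 + 4y2 + 4y3 + 4y4 ≥ 10
  3y1 + 3y2 + 4y3 + y4 ≥ 9
  y1, y2, y3, y4 ≥ 0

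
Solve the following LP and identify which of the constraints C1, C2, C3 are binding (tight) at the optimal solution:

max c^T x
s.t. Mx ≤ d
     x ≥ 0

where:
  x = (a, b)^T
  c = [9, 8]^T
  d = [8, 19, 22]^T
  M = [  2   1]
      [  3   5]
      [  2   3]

At a = 3, b = 2, compute slack b - a·x for each constraint:
  C1: 8 − 8 = 0  (binding)
  C2: 19 − 19 = 0  (binding)
  C3: 22 − 12 = 10  (slack)

Optimal: a = 3, b = 2
Binding: C1, C2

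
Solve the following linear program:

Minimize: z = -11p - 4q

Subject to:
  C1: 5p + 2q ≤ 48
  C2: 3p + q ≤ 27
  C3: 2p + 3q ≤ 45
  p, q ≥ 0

Evaluate the objective at each vertex of the feasible region:
  z(0, 0) = 0
  z(9, 0) = -99
  z(6, 9) = -102  ←
  z(4.909, 11.73) = -100.9
  z(0, 15) = -60
The minimum is at p = 6, q = 9.

p = 6, q = 9, z = -102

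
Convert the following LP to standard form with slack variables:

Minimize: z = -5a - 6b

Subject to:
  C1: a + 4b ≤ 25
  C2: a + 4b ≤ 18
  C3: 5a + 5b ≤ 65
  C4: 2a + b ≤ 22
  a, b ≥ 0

min z = -5a - 6b

s.t.
  a + 4b + s1 = 25
  a + 4b + s2 = 18
  5a + 5b + s3 = 65
  2a + b + s4 = 22
  a, b, s1, s2, s3, s4 ≥ 0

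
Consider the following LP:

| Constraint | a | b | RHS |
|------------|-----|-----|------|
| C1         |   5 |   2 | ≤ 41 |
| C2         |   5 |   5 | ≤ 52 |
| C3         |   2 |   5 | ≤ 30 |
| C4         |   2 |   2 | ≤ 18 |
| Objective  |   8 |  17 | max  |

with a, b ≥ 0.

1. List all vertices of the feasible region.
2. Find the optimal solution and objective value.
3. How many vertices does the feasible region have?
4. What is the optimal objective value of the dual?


1. (0, 0), (8.2, 0), (7.667, 1.333), (5, 4), (0, 6)
2. a = 5, b = 4, z = 108
3. 5
4. 108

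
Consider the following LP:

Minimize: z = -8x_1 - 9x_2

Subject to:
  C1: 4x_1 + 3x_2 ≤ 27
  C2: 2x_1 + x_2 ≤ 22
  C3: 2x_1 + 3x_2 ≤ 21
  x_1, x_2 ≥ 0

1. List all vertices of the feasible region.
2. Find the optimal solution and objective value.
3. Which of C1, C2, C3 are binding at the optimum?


1. (0, 0), (6.75, 0), (3, 5), (0, 7)
2. x_1 = 3, x_2 = 5, z = -69
3. C1, C3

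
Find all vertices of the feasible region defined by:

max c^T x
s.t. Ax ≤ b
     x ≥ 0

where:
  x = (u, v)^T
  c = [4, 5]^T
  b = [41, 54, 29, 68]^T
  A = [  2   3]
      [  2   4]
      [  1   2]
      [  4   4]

(0, 0), (17, 0), (10, 7), (1, 13), (0, 13.5)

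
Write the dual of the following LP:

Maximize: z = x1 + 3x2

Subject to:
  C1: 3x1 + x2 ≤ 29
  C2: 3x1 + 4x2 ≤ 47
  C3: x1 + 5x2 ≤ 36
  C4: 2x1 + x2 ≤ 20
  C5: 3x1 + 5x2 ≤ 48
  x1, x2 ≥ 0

Primal max cᵀx s.t. Ax ≤ b, x ≥ 0  →  Dual min bᵀy s.t. Aᵀy ≥ c, y ≥ 0.

Minimize: z = 29y1 + 47y2 + 36y3 + 20y4 + 48y5

Subject to:
  3y1 + 3y2 + y3 + 2y4 + 3y5 ≥ 1
  y1 + 4y2 + 5y3 + y4 + 5y5 ≥ 3
  y1, y2, y3, y4, y5 ≥ 0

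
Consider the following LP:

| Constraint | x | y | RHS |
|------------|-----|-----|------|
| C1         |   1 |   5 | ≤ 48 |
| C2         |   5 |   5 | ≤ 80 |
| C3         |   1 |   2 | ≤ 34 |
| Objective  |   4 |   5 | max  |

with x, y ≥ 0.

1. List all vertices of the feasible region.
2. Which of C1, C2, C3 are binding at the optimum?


1. (0, 0), (16, 0), (8, 8), (0, 9.6)
2. C1, C2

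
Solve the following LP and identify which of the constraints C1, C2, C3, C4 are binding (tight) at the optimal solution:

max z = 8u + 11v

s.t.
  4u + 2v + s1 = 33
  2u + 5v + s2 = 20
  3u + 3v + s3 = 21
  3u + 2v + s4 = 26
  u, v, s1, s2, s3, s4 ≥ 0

At u = 5, v = 2, compute slack b - a·x for each constraint:
  C1: 33 − 24 = 9  (slack)
  C2: 20 − 20 = 0  (binding)
  C3: 21 − 21 = 0  (binding)
  C4: 26 − 19 = 7  (slack)

Optimal: u = 5, v = 2
Binding: C2, C3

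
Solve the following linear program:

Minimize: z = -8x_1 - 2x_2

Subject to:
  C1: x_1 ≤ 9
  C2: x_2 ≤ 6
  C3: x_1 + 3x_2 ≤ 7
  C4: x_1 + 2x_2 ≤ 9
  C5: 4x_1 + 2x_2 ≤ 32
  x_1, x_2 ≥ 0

Evaluate the objective at each vertex of the feasible region:
  z(0, 0) = 0
  z(7, 0) = -56  ←
  z(0, 2.333) = -4.667
The minimum is at x_1 = 7, x_2 = 0.

x_1 = 7, x_2 = 0, z = -56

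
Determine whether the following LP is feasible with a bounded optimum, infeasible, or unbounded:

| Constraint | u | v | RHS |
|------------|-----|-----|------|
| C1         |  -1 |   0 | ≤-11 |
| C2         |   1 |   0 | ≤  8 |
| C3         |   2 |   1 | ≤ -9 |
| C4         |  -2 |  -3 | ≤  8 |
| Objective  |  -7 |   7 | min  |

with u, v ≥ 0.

Infeasible (no feasible solution exists)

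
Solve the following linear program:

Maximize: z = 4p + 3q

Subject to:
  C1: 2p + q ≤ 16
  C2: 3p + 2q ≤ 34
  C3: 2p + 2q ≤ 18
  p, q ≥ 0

Evaluate the objective at each vertex of the feasible region:
  z(0, 0) = 0
  z(8, 0) = 32
  z(7, 2) = 34  ←
  z(0, 9) = 27
The maximum is at p = 7, q = 2.

p = 7, q = 2, z = 34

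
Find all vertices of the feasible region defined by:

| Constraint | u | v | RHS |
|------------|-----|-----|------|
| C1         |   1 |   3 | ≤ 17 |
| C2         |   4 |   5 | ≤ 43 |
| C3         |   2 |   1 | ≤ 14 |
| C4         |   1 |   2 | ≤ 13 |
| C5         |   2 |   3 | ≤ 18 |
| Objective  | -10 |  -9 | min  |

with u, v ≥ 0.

(0, 0), (7, 0), (6, 2), (1, 5.333), (0, 5.667)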